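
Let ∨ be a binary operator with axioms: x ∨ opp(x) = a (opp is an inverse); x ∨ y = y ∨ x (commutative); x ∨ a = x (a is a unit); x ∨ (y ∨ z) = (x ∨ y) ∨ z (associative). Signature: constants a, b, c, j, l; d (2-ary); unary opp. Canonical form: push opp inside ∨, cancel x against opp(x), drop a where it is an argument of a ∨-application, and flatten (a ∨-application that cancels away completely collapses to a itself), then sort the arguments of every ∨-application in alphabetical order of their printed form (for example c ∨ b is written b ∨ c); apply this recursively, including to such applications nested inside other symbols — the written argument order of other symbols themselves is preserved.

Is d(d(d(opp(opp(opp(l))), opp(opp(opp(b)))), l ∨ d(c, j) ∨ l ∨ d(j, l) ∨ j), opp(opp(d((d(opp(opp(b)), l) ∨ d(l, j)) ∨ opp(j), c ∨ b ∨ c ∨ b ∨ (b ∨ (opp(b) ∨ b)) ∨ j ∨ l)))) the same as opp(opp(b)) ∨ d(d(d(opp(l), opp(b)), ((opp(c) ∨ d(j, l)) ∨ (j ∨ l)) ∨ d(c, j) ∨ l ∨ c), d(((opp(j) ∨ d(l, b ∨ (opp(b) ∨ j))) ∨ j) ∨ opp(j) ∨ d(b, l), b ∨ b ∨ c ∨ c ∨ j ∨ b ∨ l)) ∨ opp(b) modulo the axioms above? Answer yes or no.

Answer: yes — both canonical forms are d(d(d(opp(l), opp(b)), d(c, j) ∨ d(j, l) ∨ j ∨ l ∨ l), d(d(b, l) ∨ d(l, j) ∨ opp(j), b ∨ b ∨ b ∨ c ∨ c ∨ j ∨ l))

Derivation:
Left:  d(d(d(opp(opp(opp(l))), opp(opp(opp(b)))), l ∨ d(c, j) ∨ l ∨ d(j, l) ∨ j), opp(opp(d((d(opp(opp(b)), l) ∨ d(l, j)) ∨ opp(j), c ∨ b ∨ c ∨ b ∨ (b ∨ (opp(b) ∨ b)) ∨ j ∨ l))))
  Work inside:  c ∨ b ∨ c ∨ b ∨ (b ∨ (opp(b) ∨ b)) ∨ j ∨ l
  Collect:  c ∨ c ∨ b ∨ b ∨ b ∨ j ∨ l
  Sort:  b ∨ b ∨ b ∨ c ∨ c ∨ j ∨ l
  Reassemble:  d(d(d(opp(l), opp(b)), d(c, j) ∨ d(j, l) ∨ j ∨ l ∨ l), d(d(b, l) ∨ d(l, j) ∨ opp(j), b ∨ b ∨ b ∨ c ∨ c ∨ j ∨ l))
Right:  opp(opp(b)) ∨ d(d(d(opp(l), opp(b)), ((opp(c) ∨ d(j, l)) ∨ (j ∨ l)) ∨ d(c, j) ∨ l ∨ c), d(((opp(j) ∨ d(l, b ∨ (opp(b) ∨ j))) ∨ j) ∨ opp(j) ∨ d(b, l), b ∨ b ∨ c ∨ c ∨ j ∨ b ∨ l)) ∨ opp(b)
  Push opp inside:  distribute opp over ∨ and collapse double opp
  Cancel inverse pairs:  b cancels
  Collect terms:  d(d(d(opp(l), opp(b)), d(c, j) ∨ d(j, l) ∨ j ∨ l ∨ l), d(d(b, l) ∨ d(l, j) ∨ opp(j), b ∨ b ∨ b ∨ c ∨ c ∨ j ∨ l))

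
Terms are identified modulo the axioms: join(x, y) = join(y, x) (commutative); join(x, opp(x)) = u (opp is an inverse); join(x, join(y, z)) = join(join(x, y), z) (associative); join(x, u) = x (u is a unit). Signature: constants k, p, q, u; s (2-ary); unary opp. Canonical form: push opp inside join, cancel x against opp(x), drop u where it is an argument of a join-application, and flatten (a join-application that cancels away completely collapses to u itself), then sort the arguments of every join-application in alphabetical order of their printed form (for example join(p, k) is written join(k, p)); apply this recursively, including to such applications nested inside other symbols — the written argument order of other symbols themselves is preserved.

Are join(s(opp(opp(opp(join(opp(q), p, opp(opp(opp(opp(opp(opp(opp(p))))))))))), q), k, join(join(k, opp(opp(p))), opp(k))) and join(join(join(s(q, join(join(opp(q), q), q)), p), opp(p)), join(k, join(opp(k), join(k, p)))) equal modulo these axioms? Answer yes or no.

Answer: yes — both canonical forms are join(k, p, s(q, q))

Derivation:
Left:  join(s(opp(opp(opp(join(opp(q), p, opp(opp(opp(opp(opp(opp(opp(p))))))))))), q), k, join(join(k, opp(opp(p))), opp(k)))
  Push opp inside:  distribute opp over join and collapse double opp
  Combine occurrences:  join(s(q, q), k, p)
  Sort:  join(k, p, s(q, q))
Right:  join(join(join(s(q, join(join(opp(q), q), q)), p), opp(p)), join(k, join(opp(k), join(k, p))))
  Collect terms:  join(s(q, q), p, k)
  Sort arguments:  join(k, p, s(q, q))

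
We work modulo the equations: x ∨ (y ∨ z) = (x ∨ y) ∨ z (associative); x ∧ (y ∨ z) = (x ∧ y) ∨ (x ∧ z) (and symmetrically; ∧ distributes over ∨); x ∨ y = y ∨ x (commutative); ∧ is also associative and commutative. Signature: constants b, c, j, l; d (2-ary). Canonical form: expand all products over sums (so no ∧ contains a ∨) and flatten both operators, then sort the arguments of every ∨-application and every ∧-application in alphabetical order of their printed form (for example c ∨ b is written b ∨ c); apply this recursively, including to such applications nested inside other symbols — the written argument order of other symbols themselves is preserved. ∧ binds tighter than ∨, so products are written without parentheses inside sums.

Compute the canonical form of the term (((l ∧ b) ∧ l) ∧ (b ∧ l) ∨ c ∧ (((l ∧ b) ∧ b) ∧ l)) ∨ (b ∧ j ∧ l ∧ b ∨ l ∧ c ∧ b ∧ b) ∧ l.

Answer: b ∧ b ∧ c ∧ l ∧ l ∨ b ∧ b ∧ c ∧ l ∧ l ∨ b ∧ b ∧ j ∧ l ∧ l ∨ b ∧ b ∧ l ∧ l ∧ l

Derivation:
Distribute:  b ∧ b ∧ l ∧ l ∧ l ∨ b ∧ b ∧ c ∧ l ∧ l ∨ b ∧ b ∧ j ∧ l ∧ l ∨ b ∧ b ∧ c ∧ l ∧ l
Sort arguments:  b ∧ b ∧ c ∧ l ∧ l ∨ b ∧ b ∧ c ∧ l ∧ l ∨ b ∧ b ∧ j ∧ l ∧ l ∨ b ∧ b ∧ l ∧ l ∧ l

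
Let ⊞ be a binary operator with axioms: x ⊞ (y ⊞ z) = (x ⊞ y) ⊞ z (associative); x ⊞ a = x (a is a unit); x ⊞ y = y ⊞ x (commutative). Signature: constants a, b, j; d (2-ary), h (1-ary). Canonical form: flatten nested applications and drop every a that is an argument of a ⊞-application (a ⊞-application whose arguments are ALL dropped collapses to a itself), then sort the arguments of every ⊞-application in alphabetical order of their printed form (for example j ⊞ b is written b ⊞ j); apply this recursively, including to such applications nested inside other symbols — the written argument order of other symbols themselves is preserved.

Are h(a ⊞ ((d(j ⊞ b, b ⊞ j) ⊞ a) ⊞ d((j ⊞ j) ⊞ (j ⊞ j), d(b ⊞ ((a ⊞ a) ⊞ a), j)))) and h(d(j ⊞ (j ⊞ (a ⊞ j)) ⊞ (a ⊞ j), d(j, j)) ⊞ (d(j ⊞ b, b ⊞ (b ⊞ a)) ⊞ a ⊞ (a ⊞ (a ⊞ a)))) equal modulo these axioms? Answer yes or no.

Left:  h(a ⊞ ((d(j ⊞ b, b ⊞ j) ⊞ a) ⊞ d((j ⊞ j) ⊞ (j ⊞ j), d(b ⊞ ((a ⊞ a) ⊞ a), j))))
  Descend into:  a ⊞ ((d(j ⊞ b, b ⊞ j) ⊞ a) ⊞ d((j ⊞ j) ⊞ (j ⊞ j), d(b ⊞ ((a ⊞ a) ⊞ a), j)))
  Flatten:  a ⊞ d(j ⊞ b, b ⊞ j) ⊞ a ⊞ d((j ⊞ j) ⊞ (j ⊞ j), d(b ⊞ ((a ⊞ a) ⊞ a), j))
  Simplify inside:  d(j ⊞ b, b ⊞ j)  →  d(b ⊞ j, b ⊞ j)
  Simplify inside:  d((j ⊞ j) ⊞ (j ⊞ j), d(b ⊞ ((a ⊞ a) ⊞ a), j))  →  d(j ⊞ j ⊞ j ⊞ j, d(b, j))
  Drop the unit:  drop a (×2)
  Sort:  d(b ⊞ j, b ⊞ j) ⊞ d(j ⊞ j ⊞ j ⊞ j, d(b, j))
  Reassemble:  h(d(b ⊞ j, b ⊞ j) ⊞ d(j ⊞ j ⊞ j ⊞ j, d(b, j)))
Right:  h(d(j ⊞ (j ⊞ (a ⊞ j)) ⊞ (a ⊞ j), d(j, j)) ⊞ (d(j ⊞ b, b ⊞ (b ⊞ a)) ⊞ a ⊞ (a ⊞ (a ⊞ a))))
  Work inside:  d(j ⊞ (j ⊞ (a ⊞ j)) ⊞ (a ⊞ j), d(j, j)) ⊞ (d(j ⊞ b, b ⊞ (b ⊞ a)) ⊞ a ⊞ (a ⊞ (a ⊞ a)))
  Merge nested applications:  d(j ⊞ (j ⊞ (a ⊞ j)) ⊞ (a ⊞ j), d(j, j)) ⊞ d(j ⊞ b, b ⊞ (b ⊞ a)) ⊞ a ⊞ a ⊞ a ⊞ a
  Inside:  d(j ⊞ (j ⊞ (a ⊞ j)) ⊞ (a ⊞ j), d(j, j))  →  d(j ⊞ j ⊞ j ⊞ j, d(j, j))
  Simplify inside:  d(j ⊞ b, b ⊞ (b ⊞ a))  →  d(b ⊞ j, b ⊞ b)
  Units out:  drop a (×4)
  Sort arguments:  d(b ⊞ j, b ⊞ b) ⊞ d(j ⊞ j ⊞ j ⊞ j, d(j, j))
  Reassemble:  h(d(b ⊞ j, b ⊞ b) ⊞ d(j ⊞ j ⊞ j ⊞ j, d(j, j)))

Answer: no — h(d(b ⊞ j, b ⊞ j) ⊞ d(j ⊞ j ⊞ j ⊞ j, d(b, j))) vs h(d(b ⊞ j, b ⊞ b) ⊞ d(j ⊞ j ⊞ j ⊞ j, d(j, j)))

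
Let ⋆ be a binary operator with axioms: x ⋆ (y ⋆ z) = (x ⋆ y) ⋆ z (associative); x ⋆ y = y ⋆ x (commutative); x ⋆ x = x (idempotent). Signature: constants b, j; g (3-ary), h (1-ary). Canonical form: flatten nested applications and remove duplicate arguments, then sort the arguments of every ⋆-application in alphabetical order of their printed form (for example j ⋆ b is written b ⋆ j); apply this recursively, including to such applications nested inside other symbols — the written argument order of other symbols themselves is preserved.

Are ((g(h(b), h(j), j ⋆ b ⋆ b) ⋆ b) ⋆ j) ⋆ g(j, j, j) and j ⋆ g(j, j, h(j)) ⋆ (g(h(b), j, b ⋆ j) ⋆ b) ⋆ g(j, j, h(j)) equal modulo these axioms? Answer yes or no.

Left:  ((g(h(b), h(j), j ⋆ b ⋆ b) ⋆ b) ⋆ j) ⋆ g(j, j, j)
  Un-nest:  g(h(b), h(j), j ⋆ b ⋆ b) ⋆ b ⋆ j ⋆ g(j, j, j)
  Inside:  g(h(b), h(j), j ⋆ b ⋆ b)  →  g(h(b), h(j), b ⋆ j)
  Sort arguments:  b ⋆ g(h(b), h(j), b ⋆ j) ⋆ g(j, j, j) ⋆ j
Right:  j ⋆ g(j, j, h(j)) ⋆ (g(h(b), j, b ⋆ j) ⋆ b) ⋆ g(j, j, h(j))
  Un-nest:  j ⋆ g(j, j, h(j)) ⋆ g(h(b), j, b ⋆ j) ⋆ b ⋆ g(j, j, h(j))
  Deduplicate:  drop duplicate g(j, j, h(j))
  Sort arguments:  b ⋆ g(h(b), j, b ⋆ j) ⋆ g(j, j, h(j)) ⋆ j

Answer: no — b ⋆ g(h(b), h(j), b ⋆ j) ⋆ g(j, j, j) ⋆ j vs b ⋆ g(h(b), j, b ⋆ j) ⋆ g(j, j, h(j)) ⋆ j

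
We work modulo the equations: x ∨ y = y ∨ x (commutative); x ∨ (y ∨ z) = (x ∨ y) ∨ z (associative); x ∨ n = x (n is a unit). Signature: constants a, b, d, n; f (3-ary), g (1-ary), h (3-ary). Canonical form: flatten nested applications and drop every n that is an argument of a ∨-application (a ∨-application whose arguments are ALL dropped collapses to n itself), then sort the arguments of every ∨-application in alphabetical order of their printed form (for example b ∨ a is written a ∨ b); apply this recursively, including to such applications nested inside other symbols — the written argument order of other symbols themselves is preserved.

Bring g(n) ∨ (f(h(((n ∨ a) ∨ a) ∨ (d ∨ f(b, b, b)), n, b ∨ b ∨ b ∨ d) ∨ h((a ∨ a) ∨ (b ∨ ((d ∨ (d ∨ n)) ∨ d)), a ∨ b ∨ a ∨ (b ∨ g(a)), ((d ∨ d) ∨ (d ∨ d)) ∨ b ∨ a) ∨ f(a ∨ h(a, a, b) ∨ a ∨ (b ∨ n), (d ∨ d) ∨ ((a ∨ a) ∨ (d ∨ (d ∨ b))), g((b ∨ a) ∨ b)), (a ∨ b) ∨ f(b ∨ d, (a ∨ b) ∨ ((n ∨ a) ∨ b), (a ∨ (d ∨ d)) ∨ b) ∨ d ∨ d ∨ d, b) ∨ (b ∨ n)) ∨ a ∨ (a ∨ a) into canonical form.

Answer: a ∨ a ∨ a ∨ b ∨ f(f(a ∨ a ∨ b ∨ h(a, a, b), a ∨ a ∨ b ∨ d ∨ d ∨ d ∨ d, g(a ∨ b ∨ b)) ∨ h(a ∨ a ∨ b ∨ d ∨ d ∨ d, a ∨ a ∨ b ∨ b ∨ g(a), a ∨ b ∨ d ∨ d ∨ d ∨ d) ∨ h(a ∨ a ∨ d ∨ f(b, b, b), n, b ∨ b ∨ b ∨ d), a ∨ b ∨ d ∨ d ∨ d ∨ f(b ∨ d, a ∨ a ∨ b ∨ b, a ∨ b ∨ d ∨ d), b) ∨ g(n)

Derivation:
Un-nest:  g(n) ∨ f(h(((n ∨ a) ∨ a) ∨ (d ∨ f(b, b, b)), n, b ∨ b ∨ b ∨ d) ∨ h((a ∨ a) ∨ (b ∨ ((d ∨ (d ∨ n)) ∨ d)), a ∨ b ∨ a ∨ (b ∨ g(a)), ((d ∨ d) ∨ (d ∨ d)) ∨ b ∨ a) ∨ f(a ∨ h(a, a, b) ∨ a ∨ (b ∨ n), (d ∨ d) ∨ ((a ∨ a) ∨ (d ∨ (d ∨ b))), g((b ∨ a) ∨ b)), (a ∨ b) ∨ f(b ∨ d, (a ∨ b) ∨ ((n ∨ a) ∨ b), (a ∨ (d ∨ d)) ∨ b) ∨ d ∨ d ∨ d, b) ∨ b ∨ n ∨ a ∨ a ∨ a
Canonicalize subterm:  f(h(((n ∨ a) ∨ a) ∨ (d ∨ f(b, b, b)), n, b ∨ b ∨ b ∨ d) ∨ h((a ∨ a) ∨ (b ∨ ((d ∨ (d ∨ n)) ∨ d)), a ∨ b ∨ a ∨ (b ∨ g(a)), ((d ∨ d) ∨ (d ∨ d)) ∨ b ∨ a) ∨ f(a ∨ h(a, a, b) ∨ a ∨ (b ∨ n), (d ∨ d) ∨ ((a ∨ a) ∨ (d ∨ (d ∨ b))), g((b ∨ a) ∨ b)), (a ∨ b) ∨ f(b ∨ d, (a ∨ b) ∨ ((n ∨ a) ∨ b), (a ∨ (d ∨ d)) ∨ b) ∨ d ∨ d ∨ d, b)  →  f(f(a ∨ a ∨ b ∨ h(a, a, b), a ∨ a ∨ b ∨ d ∨ d ∨ d ∨ d, g(a ∨ b ∨ b)) ∨ h(a ∨ a ∨ b ∨ d ∨ d ∨ d, a ∨ a ∨ b ∨ b ∨ g(a), a ∨ b ∨ d ∨ d ∨ d ∨ d) ∨ h(a ∨ a ∨ d ∨ f(b, b, b), n, b ∨ b ∨ b ∨ d), a ∨ b ∨ d ∨ d ∨ d ∨ f(b ∨ d, a ∨ a ∨ b ∨ b, a ∨ b ∨ d ∨ d), b)
Units out:  drop n
Order the arguments:  a ∨ a ∨ a ∨ b ∨ f(f(a ∨ a ∨ b ∨ h(a, a, b), a ∨ a ∨ b ∨ d ∨ d ∨ d ∨ d, g(a ∨ b ∨ b)) ∨ h(a ∨ a ∨ b ∨ d ∨ d ∨ d, a ∨ a ∨ b ∨ b ∨ g(a), a ∨ b ∨ d ∨ d ∨ d ∨ d) ∨ h(a ∨ a ∨ d ∨ f(b, b, b), n, b ∨ b ∨ b ∨ d), a ∨ b ∨ d ∨ d ∨ d ∨ f(b ∨ d, a ∨ a ∨ b ∨ b, a ∨ b ∨ d ∨ d), b) ∨ g(n)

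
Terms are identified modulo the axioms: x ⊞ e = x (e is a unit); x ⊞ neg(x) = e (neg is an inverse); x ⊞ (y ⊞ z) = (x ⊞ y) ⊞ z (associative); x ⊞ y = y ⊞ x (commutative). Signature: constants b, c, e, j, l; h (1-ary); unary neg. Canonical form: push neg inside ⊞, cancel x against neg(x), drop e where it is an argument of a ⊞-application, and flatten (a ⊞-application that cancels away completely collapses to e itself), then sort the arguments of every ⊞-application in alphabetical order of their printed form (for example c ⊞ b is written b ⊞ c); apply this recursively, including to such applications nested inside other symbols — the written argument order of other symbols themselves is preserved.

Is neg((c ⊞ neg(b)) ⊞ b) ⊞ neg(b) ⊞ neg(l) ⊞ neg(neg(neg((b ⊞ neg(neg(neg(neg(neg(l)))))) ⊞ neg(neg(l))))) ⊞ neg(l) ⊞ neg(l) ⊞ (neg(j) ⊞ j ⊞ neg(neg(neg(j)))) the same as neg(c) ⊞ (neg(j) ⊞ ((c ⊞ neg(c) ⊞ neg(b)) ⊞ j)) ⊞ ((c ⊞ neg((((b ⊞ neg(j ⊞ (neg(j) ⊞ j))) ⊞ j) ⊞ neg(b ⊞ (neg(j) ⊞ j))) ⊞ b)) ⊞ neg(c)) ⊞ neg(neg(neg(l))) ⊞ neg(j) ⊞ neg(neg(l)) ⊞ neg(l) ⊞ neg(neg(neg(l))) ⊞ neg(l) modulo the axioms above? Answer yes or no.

Left:  neg((c ⊞ neg(b)) ⊞ b) ⊞ neg(b) ⊞ neg(l) ⊞ neg(neg(neg((b ⊞ neg(neg(neg(neg(neg(l)))))) ⊞ neg(neg(l))))) ⊞ neg(l) ⊞ neg(l) ⊞ (neg(j) ⊞ j ⊞ neg(neg(neg(j))))
  Push neg inside:  distribute neg over ⊞ and collapse double neg
  Collect terms:  neg(c) ⊞ neg(b) ⊞ neg(b) ⊞ neg(l) ⊞ neg(l) ⊞ neg(l) ⊞ neg(j)
  Order the arguments:  neg(b) ⊞ neg(b) ⊞ neg(c) ⊞ neg(j) ⊞ neg(l) ⊞ neg(l) ⊞ neg(l)
Right:  neg(c) ⊞ (neg(j) ⊞ ((c ⊞ neg(c) ⊞ neg(b)) ⊞ j)) ⊞ ((c ⊞ neg((((b ⊞ neg(j ⊞ (neg(j) ⊞ j))) ⊞ j) ⊞ neg(b ⊞ (neg(j) ⊞ j))) ⊞ b)) ⊞ neg(c)) ⊞ neg(neg(neg(l))) ⊞ neg(j) ⊞ neg(neg(l)) ⊞ neg(l) ⊞ neg(neg(neg(l))) ⊞ neg(l)
  Push neg inside:  distribute neg over ⊞ and collapse double neg
  Combine occurrences:  neg(c) ⊞ neg(j) ⊞ neg(b) ⊞ neg(b) ⊞ neg(l) ⊞ neg(l) ⊞ neg(l)
  Sort:  neg(b) ⊞ neg(b) ⊞ neg(c) ⊞ neg(j) ⊞ neg(l) ⊞ neg(l) ⊞ neg(l)

Answer: yes — both canonical forms are neg(b) ⊞ neg(b) ⊞ neg(c) ⊞ neg(j) ⊞ neg(l) ⊞ neg(l) ⊞ neg(l)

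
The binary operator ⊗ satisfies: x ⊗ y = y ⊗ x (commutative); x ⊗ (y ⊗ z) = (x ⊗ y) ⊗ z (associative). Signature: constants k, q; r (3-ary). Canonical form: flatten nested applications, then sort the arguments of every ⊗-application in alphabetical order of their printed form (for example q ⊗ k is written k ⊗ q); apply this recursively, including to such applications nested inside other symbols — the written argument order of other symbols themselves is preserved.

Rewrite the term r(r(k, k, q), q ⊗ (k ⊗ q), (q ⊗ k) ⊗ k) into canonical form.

Answer: r(r(k, k, q), k ⊗ q ⊗ q, k ⊗ k ⊗ q)

Derivation:
Work inside:  (q ⊗ k) ⊗ k
Merge nested applications:  q ⊗ k ⊗ k
Sort:  k ⊗ k ⊗ q
Reassemble:  r(r(k, k, q), k ⊗ q ⊗ q, k ⊗ k ⊗ q)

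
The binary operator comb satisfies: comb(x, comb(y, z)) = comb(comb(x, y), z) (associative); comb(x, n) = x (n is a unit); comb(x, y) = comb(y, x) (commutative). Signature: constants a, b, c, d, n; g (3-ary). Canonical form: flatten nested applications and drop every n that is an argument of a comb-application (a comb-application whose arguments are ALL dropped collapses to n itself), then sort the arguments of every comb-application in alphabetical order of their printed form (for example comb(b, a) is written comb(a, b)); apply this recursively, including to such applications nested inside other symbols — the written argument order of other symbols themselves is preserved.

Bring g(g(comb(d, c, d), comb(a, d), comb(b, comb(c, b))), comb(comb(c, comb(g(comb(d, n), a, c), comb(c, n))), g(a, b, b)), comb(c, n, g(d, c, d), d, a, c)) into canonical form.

Work inside:  comb(comb(c, comb(g(comb(d, n), a, c), comb(c, n))), g(a, b, b))
Un-nest:  comb(c, g(comb(d, n), a, c), c, n, g(a, b, b))
Inside:  g(comb(d, n), a, c)  →  g(d, a, c)
Units out:  drop n
Order the arguments:  comb(c, c, g(a, b, b), g(d, a, c))
Rebuild:  g(g(comb(c, d, d), comb(a, d), comb(b, b, c)), comb(c, c, g(a, b, b), g(d, a, c)), comb(a, c, c, d, g(d, c, d)))

Answer: g(g(comb(c, d, d), comb(a, d), comb(b, b, c)), comb(c, c, g(a, b, b), g(d, a, c)), comb(a, c, c, d, g(d, c, d)))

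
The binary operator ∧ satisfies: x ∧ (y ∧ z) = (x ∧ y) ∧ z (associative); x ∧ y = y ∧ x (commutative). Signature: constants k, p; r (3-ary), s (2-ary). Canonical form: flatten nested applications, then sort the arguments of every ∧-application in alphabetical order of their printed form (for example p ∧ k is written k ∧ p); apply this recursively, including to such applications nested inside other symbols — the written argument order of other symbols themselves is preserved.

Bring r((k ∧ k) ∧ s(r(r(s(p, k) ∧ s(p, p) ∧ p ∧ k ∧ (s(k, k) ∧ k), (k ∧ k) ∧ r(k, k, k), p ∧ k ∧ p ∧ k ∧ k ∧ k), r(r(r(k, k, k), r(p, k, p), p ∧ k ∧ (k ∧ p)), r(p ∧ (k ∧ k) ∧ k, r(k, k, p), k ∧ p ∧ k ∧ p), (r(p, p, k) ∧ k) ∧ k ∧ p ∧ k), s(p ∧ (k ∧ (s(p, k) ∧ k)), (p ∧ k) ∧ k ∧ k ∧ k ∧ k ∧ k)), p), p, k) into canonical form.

Answer: r(k ∧ k ∧ s(r(r(k ∧ k ∧ p ∧ s(k, k) ∧ s(p, k) ∧ s(p, p), k ∧ k ∧ r(k, k, k), k ∧ k ∧ k ∧ k ∧ p ∧ p), r(r(r(k, k, k), r(p, k, p), k ∧ k ∧ p ∧ p), r(k ∧ k ∧ k ∧ p, r(k, k, p), k ∧ k ∧ p ∧ p), k ∧ k ∧ k ∧ p ∧ r(p, p, k)), s(k ∧ k ∧ p ∧ s(p, k), k ∧ k ∧ k ∧ k ∧ k ∧ k ∧ p)), p), p, k)

Derivation:
Descend into:  (k ∧ k) ∧ s(r(r(s(p, k) ∧ s(p, p) ∧ p ∧ k ∧ (s(k, k) ∧ k), (k ∧ k) ∧ r(k, k, k), p ∧ k ∧ p ∧ k ∧ k ∧ k), r(r(r(k, k, k), r(p, k, p), p ∧ k ∧ (k ∧ p)), r(p ∧ (k ∧ k) ∧ k, r(k, k, p), k ∧ p ∧ k ∧ p), (r(p, p, k) ∧ k) ∧ k ∧ p ∧ k), s(p ∧ (k ∧ (s(p, k) ∧ k)), (p ∧ k) ∧ k ∧ k ∧ k ∧ k ∧ k)), p)
Un-nest:  k ∧ k ∧ s(r(r(s(p, k) ∧ s(p, p) ∧ p ∧ k ∧ (s(k, k) ∧ k), (k ∧ k) ∧ r(k, k, k), p ∧ k ∧ p ∧ k ∧ k ∧ k), r(r(r(k, k, k), r(p, k, p), p ∧ k ∧ (k ∧ p)), r(p ∧ (k ∧ k) ∧ k, r(k, k, p), k ∧ p ∧ k ∧ p), (r(p, p, k) ∧ k) ∧ k ∧ p ∧ k), s(p ∧ (k ∧ (s(p, k) ∧ k)), (p ∧ k) ∧ k ∧ k ∧ k ∧ k ∧ k)), p)
Inside:  s(r(r(s(p, k) ∧ s(p, p) ∧ p ∧ k ∧ (s(k, k) ∧ k), (k ∧ k) ∧ r(k, k, k), p ∧ k ∧ p ∧ k ∧ k ∧ k), r(r(r(k, k, k), r(p, k, p), p ∧ k ∧ (k ∧ p)), r(p ∧ (k ∧ k) ∧ k, r(k, k, p), k ∧ p ∧ k ∧ p), (r(p, p, k) ∧ k) ∧ k ∧ p ∧ k), s(p ∧ (k ∧ (s(p, k) ∧ k)), (p ∧ k) ∧ k ∧ k ∧ k ∧ k ∧ k)), p)  →  s(r(r(k ∧ k ∧ p ∧ s(k, k) ∧ s(p, k) ∧ s(p, p), k ∧ k ∧ r(k, k, k), k ∧ k ∧ k ∧ k ∧ p ∧ p), r(r(r(k, k, k), r(p, k, p), k ∧ k ∧ p ∧ p), r(k ∧ k ∧ k ∧ p, r(k, k, p), k ∧ k ∧ p ∧ p), k ∧ k ∧ k ∧ p ∧ r(p, p, k)), s(k ∧ k ∧ p ∧ s(p, k), k ∧ k ∧ k ∧ k ∧ k ∧ k ∧ p)), p)
Sort:  k ∧ k ∧ s(r(r(k ∧ k ∧ p ∧ s(k, k) ∧ s(p, k) ∧ s(p, p), k ∧ k ∧ r(k, k, k), k ∧ k ∧ k ∧ k ∧ p ∧ p), r(r(r(k, k, k), r(p, k, p), k ∧ k ∧ p ∧ p), r(k ∧ k ∧ k ∧ p, r(k, k, p), k ∧ k ∧ p ∧ p), k ∧ k ∧ k ∧ p ∧ r(p, p, k)), s(k ∧ k ∧ p ∧ s(p, k), k ∧ k ∧ k ∧ k ∧ k ∧ k ∧ p)), p)
Reassemble:  r(k ∧ k ∧ s(r(r(k ∧ k ∧ p ∧ s(k, k) ∧ s(p, k) ∧ s(p, p), k ∧ k ∧ r(k, k, k), k ∧ k ∧ k ∧ k ∧ p ∧ p), r(r(r(k, k, k), r(p, k, p), k ∧ k ∧ p ∧ p), r(k ∧ k ∧ k ∧ p, r(k, k, p), k ∧ k ∧ p ∧ p), k ∧ k ∧ k ∧ p ∧ r(p, p, k)), s(k ∧ k ∧ p ∧ s(p, k), k ∧ k ∧ k ∧ k ∧ k ∧ k ∧ p)), p), p, k)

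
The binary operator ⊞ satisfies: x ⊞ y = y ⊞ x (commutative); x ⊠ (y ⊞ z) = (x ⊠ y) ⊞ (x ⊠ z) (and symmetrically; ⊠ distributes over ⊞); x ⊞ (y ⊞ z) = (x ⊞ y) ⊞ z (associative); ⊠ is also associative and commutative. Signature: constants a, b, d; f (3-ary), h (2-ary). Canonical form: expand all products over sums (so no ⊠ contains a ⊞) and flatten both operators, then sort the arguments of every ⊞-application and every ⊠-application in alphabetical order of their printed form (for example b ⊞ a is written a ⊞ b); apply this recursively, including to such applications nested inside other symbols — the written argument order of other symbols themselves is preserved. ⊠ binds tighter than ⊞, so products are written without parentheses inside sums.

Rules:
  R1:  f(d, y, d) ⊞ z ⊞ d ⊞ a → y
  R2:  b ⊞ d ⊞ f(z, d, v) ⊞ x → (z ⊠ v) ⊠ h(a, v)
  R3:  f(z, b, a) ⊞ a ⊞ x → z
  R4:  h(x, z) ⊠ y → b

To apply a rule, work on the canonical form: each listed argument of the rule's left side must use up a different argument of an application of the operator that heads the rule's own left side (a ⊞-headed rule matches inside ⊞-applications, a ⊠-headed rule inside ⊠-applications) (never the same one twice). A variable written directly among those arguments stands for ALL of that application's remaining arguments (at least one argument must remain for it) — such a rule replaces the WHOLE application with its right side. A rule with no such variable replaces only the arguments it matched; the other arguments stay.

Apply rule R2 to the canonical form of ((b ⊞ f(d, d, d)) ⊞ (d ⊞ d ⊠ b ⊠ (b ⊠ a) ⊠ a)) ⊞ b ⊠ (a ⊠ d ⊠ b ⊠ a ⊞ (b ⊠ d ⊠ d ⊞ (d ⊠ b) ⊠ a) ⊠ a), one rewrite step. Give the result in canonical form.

Canonical form:  a ⊠ a ⊠ b ⊠ b ⊠ d ⊞ a ⊠ a ⊠ b ⊠ b ⊠ d ⊞ a ⊠ a ⊠ b ⊠ b ⊠ d ⊞ a ⊠ b ⊠ b ⊠ d ⊠ d ⊞ b ⊞ d ⊞ f(d, d, d)
R2 matches:  uses b, d, f(d, d, d);  v := d, x := a ⊠ a ⊠ b ⊠ b ⊠ d ⊞ a ⊠ a ⊠ b ⊠ b ⊠ d ⊞ a ⊠ a ⊠ b ⊠ b ⊠ d ⊞ a ⊠ b ⊠ b ⊠ d ⊠ d, z := d
The extension variable absorbs all remaining arguments, so the whole application is rewritten.
New term:  d ⊠ d ⊠ h(a, d)

Answer: d ⊠ d ⊠ h(a, d)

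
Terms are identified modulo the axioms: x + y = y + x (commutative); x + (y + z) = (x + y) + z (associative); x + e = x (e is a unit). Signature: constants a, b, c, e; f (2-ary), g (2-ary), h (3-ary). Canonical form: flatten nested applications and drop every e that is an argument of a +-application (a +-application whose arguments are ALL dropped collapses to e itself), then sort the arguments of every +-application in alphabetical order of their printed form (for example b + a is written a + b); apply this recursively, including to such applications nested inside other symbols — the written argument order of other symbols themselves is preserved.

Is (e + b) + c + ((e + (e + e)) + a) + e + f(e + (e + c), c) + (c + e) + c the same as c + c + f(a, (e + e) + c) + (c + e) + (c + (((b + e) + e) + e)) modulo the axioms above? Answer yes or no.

Answer: no — a + b + c + c + c + f(c, c) vs b + c + c + c + c + f(a, c)

Derivation:
Left:  (e + b) + c + ((e + (e + e)) + a) + e + f(e + (e + c), c) + (c + e) + c
  Un-nest:  e + b + c + e + e + e + a + e + f(e + (e + c), c) + c + e + c
  Canonicalize subterm:  f(e + (e + c), c)  →  f(c, c)
  Drop the unit:  drop e (×6)
  Order the arguments:  a + b + c + c + c + f(c, c)
Right:  c + c + f(a, (e + e) + c) + (c + e) + (c + (((b + e) + e) + e))
  Flatten:  c + c + f(a, (e + e) + c) + c + e + c + b + e + e + e
  Inside:  f(a, (e + e) + c)  →  f(a, c)
  Units out:  drop e (×4)
  Sort:  b + c + c + c + c + f(a, c)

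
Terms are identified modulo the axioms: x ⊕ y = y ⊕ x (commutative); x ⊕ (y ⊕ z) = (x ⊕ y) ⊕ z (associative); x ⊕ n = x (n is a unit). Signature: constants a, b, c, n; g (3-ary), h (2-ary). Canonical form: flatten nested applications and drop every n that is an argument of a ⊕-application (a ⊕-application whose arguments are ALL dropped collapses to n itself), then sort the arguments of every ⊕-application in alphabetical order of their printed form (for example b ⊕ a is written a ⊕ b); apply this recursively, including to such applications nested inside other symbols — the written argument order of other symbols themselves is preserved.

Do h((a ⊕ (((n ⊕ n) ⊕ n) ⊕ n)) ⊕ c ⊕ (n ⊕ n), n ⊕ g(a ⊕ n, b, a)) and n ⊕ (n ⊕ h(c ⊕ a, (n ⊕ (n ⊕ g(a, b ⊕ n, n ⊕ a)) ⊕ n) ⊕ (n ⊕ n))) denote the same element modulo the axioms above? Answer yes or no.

Answer: yes — both canonical forms are h(a ⊕ c, g(a, b, a))

Derivation:
Left:  h((a ⊕ (((n ⊕ n) ⊕ n) ⊕ n)) ⊕ c ⊕ (n ⊕ n), n ⊕ g(a ⊕ n, b, a))
  Work inside:  (a ⊕ (((n ⊕ n) ⊕ n) ⊕ n)) ⊕ c ⊕ (n ⊕ n)
  Flatten:  a ⊕ n ⊕ n ⊕ n ⊕ n ⊕ c ⊕ n ⊕ n
  Unit:  drop n (×6)
  Sort:  a ⊕ c
  Put back:  h(a ⊕ c, g(a, b, a))
Right:  n ⊕ (n ⊕ h(c ⊕ a, (n ⊕ (n ⊕ g(a, b ⊕ n, n ⊕ a)) ⊕ n) ⊕ (n ⊕ n)))
  Merge nested applications:  n ⊕ n ⊕ h(c ⊕ a, (n ⊕ (n ⊕ g(a, b ⊕ n, n ⊕ a)) ⊕ n) ⊕ (n ⊕ n))
  Simplify inside:  h(c ⊕ a, (n ⊕ (n ⊕ g(a, b ⊕ n, n ⊕ a)) ⊕ n) ⊕ (n ⊕ n))  →  h(a ⊕ c, g(a, b, a))
  Unit:  drop n (×2)
  Sort:  h(a ⊕ c, g(a, b, a))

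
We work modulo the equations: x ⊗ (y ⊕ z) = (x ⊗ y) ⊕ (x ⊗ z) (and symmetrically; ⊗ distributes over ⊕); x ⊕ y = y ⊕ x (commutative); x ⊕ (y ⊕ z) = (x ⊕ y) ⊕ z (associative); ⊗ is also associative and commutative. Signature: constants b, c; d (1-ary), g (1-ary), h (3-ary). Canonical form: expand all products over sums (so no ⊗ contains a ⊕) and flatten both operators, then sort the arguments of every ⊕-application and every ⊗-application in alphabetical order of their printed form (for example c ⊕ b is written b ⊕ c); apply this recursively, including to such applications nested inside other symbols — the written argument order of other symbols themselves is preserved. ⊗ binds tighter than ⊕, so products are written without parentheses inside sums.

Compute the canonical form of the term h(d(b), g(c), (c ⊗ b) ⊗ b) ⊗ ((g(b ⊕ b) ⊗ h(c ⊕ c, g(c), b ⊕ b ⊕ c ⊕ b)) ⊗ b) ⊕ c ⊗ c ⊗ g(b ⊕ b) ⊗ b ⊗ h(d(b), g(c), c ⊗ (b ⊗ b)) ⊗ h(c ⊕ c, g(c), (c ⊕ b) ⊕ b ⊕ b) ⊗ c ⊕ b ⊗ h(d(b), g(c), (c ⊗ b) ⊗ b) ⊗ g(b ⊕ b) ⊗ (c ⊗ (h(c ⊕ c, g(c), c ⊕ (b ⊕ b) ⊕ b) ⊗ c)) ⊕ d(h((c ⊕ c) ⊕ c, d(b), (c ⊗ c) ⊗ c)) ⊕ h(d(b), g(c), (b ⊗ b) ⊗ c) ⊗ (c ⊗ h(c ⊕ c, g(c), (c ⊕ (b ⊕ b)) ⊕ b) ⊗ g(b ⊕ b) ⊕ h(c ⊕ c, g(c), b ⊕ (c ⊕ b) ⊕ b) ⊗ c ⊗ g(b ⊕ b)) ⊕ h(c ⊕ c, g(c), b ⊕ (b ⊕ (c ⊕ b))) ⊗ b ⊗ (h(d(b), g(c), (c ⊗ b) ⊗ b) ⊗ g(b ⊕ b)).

Answer: b ⊗ c ⊗ c ⊗ c ⊗ g(b ⊕ b) ⊗ h(c ⊕ c, g(c), b ⊕ b ⊕ b ⊕ c) ⊗ h(d(b), g(c), b ⊗ b ⊗ c) ⊕ b ⊗ c ⊗ c ⊗ g(b ⊕ b) ⊗ h(c ⊕ c, g(c), b ⊕ b ⊕ b ⊕ c) ⊗ h(d(b), g(c), b ⊗ b ⊗ c) ⊕ b ⊗ g(b ⊕ b) ⊗ h(c ⊕ c, g(c), b ⊕ b ⊕ b ⊕ c) ⊗ h(d(b), g(c), b ⊗ b ⊗ c) ⊕ b ⊗ g(b ⊕ b) ⊗ h(c ⊕ c, g(c), b ⊕ b ⊕ b ⊕ c) ⊗ h(d(b), g(c), b ⊗ b ⊗ c) ⊕ c ⊗ g(b ⊕ b) ⊗ h(c ⊕ c, g(c), b ⊕ b ⊕ b ⊕ c) ⊗ h(d(b), g(c), b ⊗ b ⊗ c) ⊕ c ⊗ g(b ⊕ b) ⊗ h(c ⊕ c, g(c), b ⊕ b ⊕ b ⊕ c) ⊗ h(d(b), g(c), b ⊗ b ⊗ c) ⊕ d(h(c ⊕ c ⊕ c, d(b), c ⊗ c ⊗ c))

Derivation:
Distribute:  b ⊗ g(b ⊕ b) ⊗ h(c ⊕ c, g(c), b ⊕ b ⊕ b ⊕ c) ⊗ h(d(b), g(c), b ⊗ b ⊗ c) ⊕ b ⊗ c ⊗ c ⊗ c ⊗ g(b ⊕ b) ⊗ h(c ⊕ c, g(c), b ⊕ b ⊕ b ⊕ c) ⊗ h(d(b), g(c), b ⊗ b ⊗ c) ⊕ b ⊗ c ⊗ c ⊗ g(b ⊕ b) ⊗ h(c ⊕ c, g(c), b ⊕ b ⊕ b ⊕ c) ⊗ h(d(b), g(c), b ⊗ b ⊗ c) ⊕ d(h(c ⊕ c ⊕ c, d(b), c ⊗ c ⊗ c)) ⊕ c ⊗ g(b ⊕ b) ⊗ h(c ⊕ c, g(c), b ⊕ b ⊕ b ⊕ c) ⊗ h(d(b), g(c), b ⊗ b ⊗ c) ⊕ c ⊗ g(b ⊕ b) ⊗ h(c ⊕ c, g(c), b ⊕ b ⊕ b ⊕ c) ⊗ h(d(b), g(c), b ⊗ b ⊗ c) ⊕ b ⊗ g(b ⊕ b) ⊗ h(c ⊕ c, g(c), b ⊕ b ⊕ b ⊕ c) ⊗ h(d(b), g(c), b ⊗ b ⊗ c)
Sort arguments:  b ⊗ c ⊗ c ⊗ c ⊗ g(b ⊕ b) ⊗ h(c ⊕ c, g(c), b ⊕ b ⊕ b ⊕ c) ⊗ h(d(b), g(c), b ⊗ b ⊗ c) ⊕ b ⊗ c ⊗ c ⊗ g(b ⊕ b) ⊗ h(c ⊕ c, g(c), b ⊕ b ⊕ b ⊕ c) ⊗ h(d(b), g(c), b ⊗ b ⊗ c) ⊕ b ⊗ g(b ⊕ b) ⊗ h(c ⊕ c, g(c), b ⊕ b ⊕ b ⊕ c) ⊗ h(d(b), g(c), b ⊗ b ⊗ c) ⊕ b ⊗ g(b ⊕ b) ⊗ h(c ⊕ c, g(c), b ⊕ b ⊕ b ⊕ c) ⊗ h(d(b), g(c), b ⊗ b ⊗ c) ⊕ c ⊗ g(b ⊕ b) ⊗ h(c ⊕ c, g(c), b ⊕ b ⊕ b ⊕ c) ⊗ h(d(b), g(c), b ⊗ b ⊗ c) ⊕ c ⊗ g(b ⊕ b) ⊗ h(c ⊕ c, g(c), b ⊕ b ⊕ b ⊕ c) ⊗ h(d(b), g(c), b ⊗ b ⊗ c) ⊕ d(h(c ⊕ c ⊕ c, d(b), c ⊗ c ⊗ c))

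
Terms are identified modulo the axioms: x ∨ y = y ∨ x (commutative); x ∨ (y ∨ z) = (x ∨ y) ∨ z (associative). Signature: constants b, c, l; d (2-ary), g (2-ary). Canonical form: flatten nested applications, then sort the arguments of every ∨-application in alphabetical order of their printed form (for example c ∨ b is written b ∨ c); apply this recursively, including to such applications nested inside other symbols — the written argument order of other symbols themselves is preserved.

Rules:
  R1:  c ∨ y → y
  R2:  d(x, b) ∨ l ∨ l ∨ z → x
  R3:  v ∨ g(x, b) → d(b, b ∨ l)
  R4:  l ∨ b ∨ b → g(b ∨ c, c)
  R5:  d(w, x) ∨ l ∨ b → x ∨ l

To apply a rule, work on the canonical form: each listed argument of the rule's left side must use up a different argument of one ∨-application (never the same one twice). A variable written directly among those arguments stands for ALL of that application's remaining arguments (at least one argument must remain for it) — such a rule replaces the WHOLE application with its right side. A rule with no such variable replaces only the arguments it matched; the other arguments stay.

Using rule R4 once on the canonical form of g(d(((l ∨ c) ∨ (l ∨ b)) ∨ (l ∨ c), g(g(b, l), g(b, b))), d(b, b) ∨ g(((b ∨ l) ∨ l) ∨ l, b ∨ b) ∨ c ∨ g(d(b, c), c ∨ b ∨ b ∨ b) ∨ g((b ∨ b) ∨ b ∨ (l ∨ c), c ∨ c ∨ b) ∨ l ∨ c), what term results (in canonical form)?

Answer: g(d(b ∨ c ∨ c ∨ l ∨ l ∨ l, g(g(b, l), g(b, b))), c ∨ c ∨ d(b, b) ∨ g(b ∨ c ∨ g(b ∨ c, c), b ∨ c ∨ c) ∨ g(b ∨ l ∨ l ∨ l, b ∨ b) ∨ g(d(b, c), b ∨ b ∨ b ∨ c) ∨ l)

Derivation:
Canonical form:  g(d(b ∨ c ∨ c ∨ l ∨ l ∨ l, g(g(b, l), g(b, b))), c ∨ c ∨ d(b, b) ∨ g(b ∨ b ∨ b ∨ c ∨ l, b ∨ c ∨ c) ∨ g(b ∨ l ∨ l ∨ l, b ∨ b) ∨ g(d(b, c), b ∨ b ∨ b ∨ c) ∨ l)
R4 matches:  uses b, b, l
Giving:  g(d(b ∨ c ∨ c ∨ l ∨ l ∨ l, g(g(b, l), g(b, b))), c ∨ c ∨ d(b, b) ∨ g(b ∨ c ∨ g(b ∨ c, c), b ∨ c ∨ c) ∨ g(b ∨ l ∨ l ∨ l, b ∨ b) ∨ g(d(b, c), b ∨ b ∨ b ∨ c) ∨ l)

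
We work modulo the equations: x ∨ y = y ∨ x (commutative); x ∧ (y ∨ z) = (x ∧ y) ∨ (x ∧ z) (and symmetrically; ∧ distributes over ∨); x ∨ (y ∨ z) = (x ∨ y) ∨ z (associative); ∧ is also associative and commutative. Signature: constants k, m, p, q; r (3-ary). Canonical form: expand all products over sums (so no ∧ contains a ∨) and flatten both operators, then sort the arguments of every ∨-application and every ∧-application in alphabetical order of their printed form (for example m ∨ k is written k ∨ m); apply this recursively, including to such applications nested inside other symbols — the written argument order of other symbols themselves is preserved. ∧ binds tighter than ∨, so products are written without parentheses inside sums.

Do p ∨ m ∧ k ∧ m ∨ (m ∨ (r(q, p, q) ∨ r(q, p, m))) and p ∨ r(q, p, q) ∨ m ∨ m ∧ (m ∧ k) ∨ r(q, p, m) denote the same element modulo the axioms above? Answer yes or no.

Left:  p ∨ m ∧ k ∧ m ∨ (m ∨ (r(q, p, q) ∨ r(q, p, m)))
  Flatten:  p ∨ k ∧ m ∧ m ∨ m ∨ r(q, p, q) ∨ r(q, p, m)
  Sort arguments:  k ∧ m ∧ m ∨ m ∨ p ∨ r(q, p, m) ∨ r(q, p, q)
Right:  p ∨ r(q, p, q) ∨ m ∨ m ∧ (m ∧ k) ∨ r(q, p, m)
  Un-nest:  p ∨ r(q, p, q) ∨ m ∨ k ∧ m ∧ m ∨ r(q, p, m)
  Sort arguments:  k ∧ m ∧ m ∨ m ∨ p ∨ r(q, p, m) ∨ r(q, p, q)

Answer: yes — both canonical forms are k ∧ m ∧ m ∨ m ∨ p ∨ r(q, p, m) ∨ r(q, p, q)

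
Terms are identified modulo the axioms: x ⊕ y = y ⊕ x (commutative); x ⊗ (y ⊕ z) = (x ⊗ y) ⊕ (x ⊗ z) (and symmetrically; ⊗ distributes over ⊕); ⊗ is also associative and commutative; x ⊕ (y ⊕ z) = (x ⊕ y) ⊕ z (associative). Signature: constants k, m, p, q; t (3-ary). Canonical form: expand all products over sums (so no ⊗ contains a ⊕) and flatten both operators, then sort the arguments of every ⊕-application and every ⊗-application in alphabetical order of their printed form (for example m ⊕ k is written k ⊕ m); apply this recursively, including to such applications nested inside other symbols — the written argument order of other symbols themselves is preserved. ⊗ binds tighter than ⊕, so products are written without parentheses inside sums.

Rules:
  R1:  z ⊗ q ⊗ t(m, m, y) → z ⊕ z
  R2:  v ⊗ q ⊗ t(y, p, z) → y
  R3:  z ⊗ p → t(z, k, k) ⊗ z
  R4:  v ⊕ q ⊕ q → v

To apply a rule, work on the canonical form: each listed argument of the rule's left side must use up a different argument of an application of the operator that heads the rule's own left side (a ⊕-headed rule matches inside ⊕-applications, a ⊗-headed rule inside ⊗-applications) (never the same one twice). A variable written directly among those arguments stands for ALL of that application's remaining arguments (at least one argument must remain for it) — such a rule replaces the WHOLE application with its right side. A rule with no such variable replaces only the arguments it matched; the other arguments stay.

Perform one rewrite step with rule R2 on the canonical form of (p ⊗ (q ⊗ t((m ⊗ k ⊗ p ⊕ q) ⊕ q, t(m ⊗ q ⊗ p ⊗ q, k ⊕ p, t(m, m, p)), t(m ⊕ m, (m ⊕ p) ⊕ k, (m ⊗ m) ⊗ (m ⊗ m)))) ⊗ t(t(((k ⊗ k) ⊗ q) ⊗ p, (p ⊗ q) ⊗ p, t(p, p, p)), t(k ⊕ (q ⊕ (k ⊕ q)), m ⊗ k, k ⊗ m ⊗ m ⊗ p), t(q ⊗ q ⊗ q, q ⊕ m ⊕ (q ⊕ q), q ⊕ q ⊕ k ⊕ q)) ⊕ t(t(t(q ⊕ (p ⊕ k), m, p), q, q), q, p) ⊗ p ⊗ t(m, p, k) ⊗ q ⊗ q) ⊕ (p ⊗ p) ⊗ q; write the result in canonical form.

Answer: m ⊕ p ⊗ p ⊗ q ⊕ p ⊗ q ⊗ t(k ⊗ m ⊗ p ⊕ q ⊕ q, t(m ⊗ p ⊗ q ⊗ q, k ⊕ p, t(m, m, p)), t(m ⊕ m, k ⊕ m ⊕ p, m ⊗ m ⊗ m ⊗ m)) ⊗ t(t(k ⊗ k ⊗ p ⊗ q, p ⊗ p ⊗ q, t(p, p, p)), t(k ⊕ k ⊕ q ⊕ q, k ⊗ m, k ⊗ m ⊗ m ⊗ p), t(q ⊗ q ⊗ q, m ⊕ q ⊕ q ⊕ q, k ⊕ q ⊕ q ⊕ q))

Derivation:
Canonical form:  p ⊗ p ⊗ q ⊕ p ⊗ q ⊗ q ⊗ t(m, p, k) ⊗ t(t(t(k ⊕ p ⊕ q, m, p), q, q), q, p) ⊕ p ⊗ q ⊗ t(k ⊗ m ⊗ p ⊕ q ⊕ q, t(m ⊗ p ⊗ q ⊗ q, k ⊕ p, t(m, m, p)), t(m ⊕ m, k ⊕ m ⊕ p, m ⊗ m ⊗ m ⊗ m)) ⊗ t(t(k ⊗ k ⊗ p ⊗ q, p ⊗ p ⊗ q, t(p, p, p)), t(k ⊕ k ⊕ q ⊕ q, k ⊗ m, k ⊗ m ⊗ m ⊗ p), t(q ⊗ q ⊗ q, m ⊕ q ⊕ q ⊕ q, k ⊕ q ⊕ q ⊕ q))
R2 matches:  uses q, t(m, p, k);  v := p ⊗ q ⊗ t(t(t(k ⊕ p ⊕ q, m, p), q, q), q, p), y := m, z := k
Every leftover argument binds to the variable; the entire application is replaced.
Giving:  m ⊕ p ⊗ p ⊗ q ⊕ p ⊗ q ⊗ t(k ⊗ m ⊗ p ⊕ q ⊕ q, t(m ⊗ p ⊗ q ⊗ q, k ⊕ p, t(m, m, p)), t(m ⊕ m, k ⊕ m ⊕ p, m ⊗ m ⊗ m ⊗ m)) ⊗ t(t(k ⊗ k ⊗ p ⊗ q, p ⊗ p ⊗ q, t(p, p, p)), t(k ⊕ k ⊕ q ⊕ q, k ⊗ m, k ⊗ m ⊗ m ⊗ p), t(q ⊗ q ⊗ q, m ⊕ q ⊕ q ⊕ q, k ⊕ q ⊕ q ⊕ q))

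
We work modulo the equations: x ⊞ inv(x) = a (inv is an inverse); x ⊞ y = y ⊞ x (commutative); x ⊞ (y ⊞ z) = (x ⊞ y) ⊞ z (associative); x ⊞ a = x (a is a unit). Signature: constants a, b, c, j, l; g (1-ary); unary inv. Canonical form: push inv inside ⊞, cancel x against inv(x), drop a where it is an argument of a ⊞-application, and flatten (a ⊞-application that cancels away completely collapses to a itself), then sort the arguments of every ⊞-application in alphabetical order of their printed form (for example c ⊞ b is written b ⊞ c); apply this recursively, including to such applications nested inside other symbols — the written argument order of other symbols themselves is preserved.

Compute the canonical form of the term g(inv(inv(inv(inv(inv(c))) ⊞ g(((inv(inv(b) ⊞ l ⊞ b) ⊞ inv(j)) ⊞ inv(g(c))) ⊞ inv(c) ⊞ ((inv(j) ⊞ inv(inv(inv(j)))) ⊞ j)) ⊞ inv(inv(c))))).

Answer: g(g(inv(c) ⊞ inv(g(c)) ⊞ inv(j) ⊞ inv(j) ⊞ inv(l)))

Derivation:
Work inside:  inv(inv(inv(c))) ⊞ g(((inv(inv(b) ⊞ l ⊞ b) ⊞ inv(j)) ⊞ inv(g(c))) ⊞ inv(c) ⊞ ((inv(j) ⊞ inv(inv(inv(j)))) ⊞ j)) ⊞ inv(inv(c))
Push inv inside:  distribute inv over ⊞ and collapse double inv
Cancel inverse pairs:  c cancels
Collect:  g(inv(c) ⊞ inv(g(c)) ⊞ inv(j) ⊞ inv(j) ⊞ inv(l))
Rebuild:  g(g(inv(c) ⊞ inv(g(c)) ⊞ inv(j) ⊞ inv(j) ⊞ inv(l)))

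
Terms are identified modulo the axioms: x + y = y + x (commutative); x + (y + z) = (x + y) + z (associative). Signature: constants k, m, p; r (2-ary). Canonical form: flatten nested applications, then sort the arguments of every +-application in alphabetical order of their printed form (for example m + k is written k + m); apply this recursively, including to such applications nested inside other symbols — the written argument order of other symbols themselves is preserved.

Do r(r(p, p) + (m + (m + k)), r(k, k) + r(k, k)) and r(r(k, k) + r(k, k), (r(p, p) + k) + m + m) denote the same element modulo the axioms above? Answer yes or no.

Answer: no — r(k + m + m + r(p, p), r(k, k) + r(k, k)) vs r(r(k, k) + r(k, k), k + m + m + r(p, p))

Derivation:
Left:  r(r(p, p) + (m + (m + k)), r(k, k) + r(k, k))
  Focus inside:  r(p, p) + (m + (m + k))
  Flatten:  r(p, p) + m + m + k
  Order the arguments:  k + m + m + r(p, p)
  Rebuild:  r(k + m + m + r(p, p), r(k, k) + r(k, k))
Right:  r(r(k, k) + r(k, k), (r(p, p) + k) + m + m)
  Descend into:  (r(p, p) + k) + m + m
  Flatten:  r(p, p) + k + m + m
  Sort:  k + m + m + r(p, p)
  Reassemble:  r(r(k, k) + r(k, k), k + m + m + r(p, p))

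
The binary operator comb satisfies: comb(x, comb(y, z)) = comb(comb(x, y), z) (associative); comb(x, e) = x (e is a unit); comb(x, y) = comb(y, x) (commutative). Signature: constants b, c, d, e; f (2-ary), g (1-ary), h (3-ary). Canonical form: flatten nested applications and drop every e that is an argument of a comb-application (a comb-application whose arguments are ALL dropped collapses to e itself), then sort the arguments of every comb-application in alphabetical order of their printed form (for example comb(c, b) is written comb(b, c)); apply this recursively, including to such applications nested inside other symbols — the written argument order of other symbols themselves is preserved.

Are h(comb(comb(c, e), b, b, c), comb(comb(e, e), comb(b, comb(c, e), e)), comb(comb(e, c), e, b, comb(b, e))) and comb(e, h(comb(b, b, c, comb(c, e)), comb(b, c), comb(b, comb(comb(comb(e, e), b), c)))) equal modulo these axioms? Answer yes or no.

Answer: yes — both canonical forms are h(comb(b, b, c, c), comb(b, c), comb(b, b, c))

Derivation:
Left:  h(comb(comb(c, e), b, b, c), comb(comb(e, e), comb(b, comb(c, e), e)), comb(comb(e, c), e, b, comb(b, e)))
  Focus inside:  comb(comb(e, e), comb(b, comb(c, e), e))
  Un-nest:  comb(e, e, b, c, e, e)
  Units out:  drop e (×4)
  Order the arguments:  comb(b, c)
  Put back:  h(comb(b, b, c, c), comb(b, c), comb(b, b, c))
Right:  comb(e, h(comb(b, b, c, comb(c, e)), comb(b, c), comb(b, comb(comb(comb(e, e), b), c))))
  Simplify inside:  h(comb(b, b, c, comb(c, e)), comb(b, c), comb(b, comb(comb(comb(e, e), b), c)))  →  h(comb(b, b, c, c), comb(b, c), comb(b, b, c))
  Unit:  drop e
  Sort:  h(comb(b, b, c, c), comb(b, c), comb(b, b, c))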